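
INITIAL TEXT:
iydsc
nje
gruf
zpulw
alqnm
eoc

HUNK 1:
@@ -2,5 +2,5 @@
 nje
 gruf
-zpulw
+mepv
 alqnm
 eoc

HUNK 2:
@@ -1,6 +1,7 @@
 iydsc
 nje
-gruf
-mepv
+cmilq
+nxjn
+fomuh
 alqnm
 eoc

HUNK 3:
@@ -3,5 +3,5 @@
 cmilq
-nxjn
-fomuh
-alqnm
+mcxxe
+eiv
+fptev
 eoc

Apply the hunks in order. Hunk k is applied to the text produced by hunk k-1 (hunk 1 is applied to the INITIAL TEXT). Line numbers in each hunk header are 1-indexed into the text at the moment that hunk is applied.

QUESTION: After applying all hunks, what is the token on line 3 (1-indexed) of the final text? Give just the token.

Answer: cmilq

Derivation:
Hunk 1: at line 2 remove [zpulw] add [mepv] -> 6 lines: iydsc nje gruf mepv alqnm eoc
Hunk 2: at line 1 remove [gruf,mepv] add [cmilq,nxjn,fomuh] -> 7 lines: iydsc nje cmilq nxjn fomuh alqnm eoc
Hunk 3: at line 3 remove [nxjn,fomuh,alqnm] add [mcxxe,eiv,fptev] -> 7 lines: iydsc nje cmilq mcxxe eiv fptev eoc
Final line 3: cmilq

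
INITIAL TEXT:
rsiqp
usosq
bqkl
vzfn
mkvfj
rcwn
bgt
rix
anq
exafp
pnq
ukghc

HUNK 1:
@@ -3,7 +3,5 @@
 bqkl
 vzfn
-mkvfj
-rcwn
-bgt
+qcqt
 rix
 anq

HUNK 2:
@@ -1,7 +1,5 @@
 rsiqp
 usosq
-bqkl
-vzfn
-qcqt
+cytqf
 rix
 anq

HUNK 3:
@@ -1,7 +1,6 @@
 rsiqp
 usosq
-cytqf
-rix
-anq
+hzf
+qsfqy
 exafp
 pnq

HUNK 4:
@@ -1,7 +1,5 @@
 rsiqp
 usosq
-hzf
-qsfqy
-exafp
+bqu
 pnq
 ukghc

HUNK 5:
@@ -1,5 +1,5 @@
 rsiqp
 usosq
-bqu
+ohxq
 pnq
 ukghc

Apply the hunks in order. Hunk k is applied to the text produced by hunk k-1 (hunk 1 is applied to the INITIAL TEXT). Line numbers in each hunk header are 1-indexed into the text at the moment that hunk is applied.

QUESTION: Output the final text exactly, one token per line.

Hunk 1: at line 3 remove [mkvfj,rcwn,bgt] add [qcqt] -> 10 lines: rsiqp usosq bqkl vzfn qcqt rix anq exafp pnq ukghc
Hunk 2: at line 1 remove [bqkl,vzfn,qcqt] add [cytqf] -> 8 lines: rsiqp usosq cytqf rix anq exafp pnq ukghc
Hunk 3: at line 1 remove [cytqf,rix,anq] add [hzf,qsfqy] -> 7 lines: rsiqp usosq hzf qsfqy exafp pnq ukghc
Hunk 4: at line 1 remove [hzf,qsfqy,exafp] add [bqu] -> 5 lines: rsiqp usosq bqu pnq ukghc
Hunk 5: at line 1 remove [bqu] add [ohxq] -> 5 lines: rsiqp usosq ohxq pnq ukghc

Answer: rsiqp
usosq
ohxq
pnq
ukghc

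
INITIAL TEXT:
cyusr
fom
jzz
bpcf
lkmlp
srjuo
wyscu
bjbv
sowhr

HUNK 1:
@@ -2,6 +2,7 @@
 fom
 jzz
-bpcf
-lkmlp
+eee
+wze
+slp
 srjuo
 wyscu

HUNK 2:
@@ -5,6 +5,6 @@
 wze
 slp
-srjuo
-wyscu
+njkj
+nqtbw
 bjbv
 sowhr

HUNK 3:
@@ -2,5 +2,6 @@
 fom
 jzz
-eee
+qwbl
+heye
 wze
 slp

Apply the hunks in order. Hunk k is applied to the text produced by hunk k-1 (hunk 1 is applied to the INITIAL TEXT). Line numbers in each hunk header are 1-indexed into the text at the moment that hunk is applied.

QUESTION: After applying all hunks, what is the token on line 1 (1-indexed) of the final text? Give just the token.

Answer: cyusr

Derivation:
Hunk 1: at line 2 remove [bpcf,lkmlp] add [eee,wze,slp] -> 10 lines: cyusr fom jzz eee wze slp srjuo wyscu bjbv sowhr
Hunk 2: at line 5 remove [srjuo,wyscu] add [njkj,nqtbw] -> 10 lines: cyusr fom jzz eee wze slp njkj nqtbw bjbv sowhr
Hunk 3: at line 2 remove [eee] add [qwbl,heye] -> 11 lines: cyusr fom jzz qwbl heye wze slp njkj nqtbw bjbv sowhr
Final line 1: cyusr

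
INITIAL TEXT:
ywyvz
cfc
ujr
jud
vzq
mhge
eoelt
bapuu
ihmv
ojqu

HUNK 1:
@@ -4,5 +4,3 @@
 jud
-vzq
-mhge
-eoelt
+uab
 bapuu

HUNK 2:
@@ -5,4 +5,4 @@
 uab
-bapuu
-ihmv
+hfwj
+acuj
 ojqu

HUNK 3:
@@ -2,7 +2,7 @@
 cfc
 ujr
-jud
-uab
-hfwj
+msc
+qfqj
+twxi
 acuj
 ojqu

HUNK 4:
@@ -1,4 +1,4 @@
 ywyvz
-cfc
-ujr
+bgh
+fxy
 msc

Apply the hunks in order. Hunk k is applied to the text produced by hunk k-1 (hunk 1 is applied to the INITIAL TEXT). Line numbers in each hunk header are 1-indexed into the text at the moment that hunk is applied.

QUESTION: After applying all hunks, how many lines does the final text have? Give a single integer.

Hunk 1: at line 4 remove [vzq,mhge,eoelt] add [uab] -> 8 lines: ywyvz cfc ujr jud uab bapuu ihmv ojqu
Hunk 2: at line 5 remove [bapuu,ihmv] add [hfwj,acuj] -> 8 lines: ywyvz cfc ujr jud uab hfwj acuj ojqu
Hunk 3: at line 2 remove [jud,uab,hfwj] add [msc,qfqj,twxi] -> 8 lines: ywyvz cfc ujr msc qfqj twxi acuj ojqu
Hunk 4: at line 1 remove [cfc,ujr] add [bgh,fxy] -> 8 lines: ywyvz bgh fxy msc qfqj twxi acuj ojqu
Final line count: 8

Answer: 8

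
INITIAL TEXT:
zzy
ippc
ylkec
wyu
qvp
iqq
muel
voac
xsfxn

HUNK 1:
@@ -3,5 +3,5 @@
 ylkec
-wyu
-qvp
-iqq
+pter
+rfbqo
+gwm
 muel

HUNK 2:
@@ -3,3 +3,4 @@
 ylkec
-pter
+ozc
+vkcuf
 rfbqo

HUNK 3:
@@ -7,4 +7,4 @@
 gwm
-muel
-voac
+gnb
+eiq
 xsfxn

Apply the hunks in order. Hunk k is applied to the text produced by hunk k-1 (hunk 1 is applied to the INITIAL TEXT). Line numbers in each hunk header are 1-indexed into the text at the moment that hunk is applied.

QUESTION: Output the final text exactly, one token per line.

Answer: zzy
ippc
ylkec
ozc
vkcuf
rfbqo
gwm
gnb
eiq
xsfxn

Derivation:
Hunk 1: at line 3 remove [wyu,qvp,iqq] add [pter,rfbqo,gwm] -> 9 lines: zzy ippc ylkec pter rfbqo gwm muel voac xsfxn
Hunk 2: at line 3 remove [pter] add [ozc,vkcuf] -> 10 lines: zzy ippc ylkec ozc vkcuf rfbqo gwm muel voac xsfxn
Hunk 3: at line 7 remove [muel,voac] add [gnb,eiq] -> 10 lines: zzy ippc ylkec ozc vkcuf rfbqo gwm gnb eiq xsfxn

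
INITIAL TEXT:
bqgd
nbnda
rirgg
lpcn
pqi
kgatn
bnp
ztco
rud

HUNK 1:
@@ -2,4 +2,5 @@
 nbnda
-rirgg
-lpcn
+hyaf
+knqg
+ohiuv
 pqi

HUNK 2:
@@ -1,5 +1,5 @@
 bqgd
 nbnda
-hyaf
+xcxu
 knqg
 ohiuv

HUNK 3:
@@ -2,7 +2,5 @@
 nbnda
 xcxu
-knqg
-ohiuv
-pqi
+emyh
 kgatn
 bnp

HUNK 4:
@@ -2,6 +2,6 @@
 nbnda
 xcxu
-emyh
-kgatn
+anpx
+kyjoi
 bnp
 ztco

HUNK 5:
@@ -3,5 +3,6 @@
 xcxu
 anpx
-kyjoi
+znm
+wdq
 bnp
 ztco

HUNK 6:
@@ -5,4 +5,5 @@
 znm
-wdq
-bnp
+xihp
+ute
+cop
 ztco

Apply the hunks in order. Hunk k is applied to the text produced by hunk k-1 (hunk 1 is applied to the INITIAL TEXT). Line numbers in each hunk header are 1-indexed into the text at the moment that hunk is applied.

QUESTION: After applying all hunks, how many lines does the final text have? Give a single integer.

Hunk 1: at line 2 remove [rirgg,lpcn] add [hyaf,knqg,ohiuv] -> 10 lines: bqgd nbnda hyaf knqg ohiuv pqi kgatn bnp ztco rud
Hunk 2: at line 1 remove [hyaf] add [xcxu] -> 10 lines: bqgd nbnda xcxu knqg ohiuv pqi kgatn bnp ztco rud
Hunk 3: at line 2 remove [knqg,ohiuv,pqi] add [emyh] -> 8 lines: bqgd nbnda xcxu emyh kgatn bnp ztco rud
Hunk 4: at line 2 remove [emyh,kgatn] add [anpx,kyjoi] -> 8 lines: bqgd nbnda xcxu anpx kyjoi bnp ztco rud
Hunk 5: at line 3 remove [kyjoi] add [znm,wdq] -> 9 lines: bqgd nbnda xcxu anpx znm wdq bnp ztco rud
Hunk 6: at line 5 remove [wdq,bnp] add [xihp,ute,cop] -> 10 lines: bqgd nbnda xcxu anpx znm xihp ute cop ztco rud
Final line count: 10

Answer: 10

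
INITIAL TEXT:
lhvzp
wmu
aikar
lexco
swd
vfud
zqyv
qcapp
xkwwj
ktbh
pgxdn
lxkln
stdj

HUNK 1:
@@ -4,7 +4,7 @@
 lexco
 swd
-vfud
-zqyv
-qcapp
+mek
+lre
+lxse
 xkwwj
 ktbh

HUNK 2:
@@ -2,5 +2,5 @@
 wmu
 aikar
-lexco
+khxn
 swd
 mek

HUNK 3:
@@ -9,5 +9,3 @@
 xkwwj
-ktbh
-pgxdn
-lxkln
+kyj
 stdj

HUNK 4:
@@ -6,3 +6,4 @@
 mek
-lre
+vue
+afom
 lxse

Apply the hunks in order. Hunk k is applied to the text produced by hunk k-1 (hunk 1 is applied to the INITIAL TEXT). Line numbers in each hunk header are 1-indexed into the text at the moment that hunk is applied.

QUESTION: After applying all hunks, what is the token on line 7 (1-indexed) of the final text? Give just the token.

Hunk 1: at line 4 remove [vfud,zqyv,qcapp] add [mek,lre,lxse] -> 13 lines: lhvzp wmu aikar lexco swd mek lre lxse xkwwj ktbh pgxdn lxkln stdj
Hunk 2: at line 2 remove [lexco] add [khxn] -> 13 lines: lhvzp wmu aikar khxn swd mek lre lxse xkwwj ktbh pgxdn lxkln stdj
Hunk 3: at line 9 remove [ktbh,pgxdn,lxkln] add [kyj] -> 11 lines: lhvzp wmu aikar khxn swd mek lre lxse xkwwj kyj stdj
Hunk 4: at line 6 remove [lre] add [vue,afom] -> 12 lines: lhvzp wmu aikar khxn swd mek vue afom lxse xkwwj kyj stdj
Final line 7: vue

Answer: vue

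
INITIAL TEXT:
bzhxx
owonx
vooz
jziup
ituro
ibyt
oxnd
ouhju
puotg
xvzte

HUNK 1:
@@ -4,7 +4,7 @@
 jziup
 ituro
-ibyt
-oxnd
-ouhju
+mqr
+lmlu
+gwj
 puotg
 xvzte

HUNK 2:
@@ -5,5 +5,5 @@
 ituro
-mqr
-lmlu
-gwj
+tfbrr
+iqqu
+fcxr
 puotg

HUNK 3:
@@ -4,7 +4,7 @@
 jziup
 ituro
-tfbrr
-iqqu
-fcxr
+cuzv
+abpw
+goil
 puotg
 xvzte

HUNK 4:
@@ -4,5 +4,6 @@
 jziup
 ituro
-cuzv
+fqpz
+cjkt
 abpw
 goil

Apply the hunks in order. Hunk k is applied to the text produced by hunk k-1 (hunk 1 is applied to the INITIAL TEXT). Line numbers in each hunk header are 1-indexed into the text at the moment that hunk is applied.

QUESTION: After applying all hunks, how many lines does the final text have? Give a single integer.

Hunk 1: at line 4 remove [ibyt,oxnd,ouhju] add [mqr,lmlu,gwj] -> 10 lines: bzhxx owonx vooz jziup ituro mqr lmlu gwj puotg xvzte
Hunk 2: at line 5 remove [mqr,lmlu,gwj] add [tfbrr,iqqu,fcxr] -> 10 lines: bzhxx owonx vooz jziup ituro tfbrr iqqu fcxr puotg xvzte
Hunk 3: at line 4 remove [tfbrr,iqqu,fcxr] add [cuzv,abpw,goil] -> 10 lines: bzhxx owonx vooz jziup ituro cuzv abpw goil puotg xvzte
Hunk 4: at line 4 remove [cuzv] add [fqpz,cjkt] -> 11 lines: bzhxx owonx vooz jziup ituro fqpz cjkt abpw goil puotg xvzte
Final line count: 11

Answer: 11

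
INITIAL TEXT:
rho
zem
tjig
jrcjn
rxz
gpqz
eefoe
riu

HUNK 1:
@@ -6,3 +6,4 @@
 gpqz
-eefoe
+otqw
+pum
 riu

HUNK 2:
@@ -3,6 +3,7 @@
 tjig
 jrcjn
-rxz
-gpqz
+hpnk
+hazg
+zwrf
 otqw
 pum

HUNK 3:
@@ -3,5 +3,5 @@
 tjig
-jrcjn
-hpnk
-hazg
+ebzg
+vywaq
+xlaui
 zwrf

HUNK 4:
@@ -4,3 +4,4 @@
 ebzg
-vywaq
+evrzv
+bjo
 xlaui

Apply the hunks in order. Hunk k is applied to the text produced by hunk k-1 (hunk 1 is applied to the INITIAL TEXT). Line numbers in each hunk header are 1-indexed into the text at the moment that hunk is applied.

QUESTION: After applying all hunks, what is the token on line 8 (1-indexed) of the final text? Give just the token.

Answer: zwrf

Derivation:
Hunk 1: at line 6 remove [eefoe] add [otqw,pum] -> 9 lines: rho zem tjig jrcjn rxz gpqz otqw pum riu
Hunk 2: at line 3 remove [rxz,gpqz] add [hpnk,hazg,zwrf] -> 10 lines: rho zem tjig jrcjn hpnk hazg zwrf otqw pum riu
Hunk 3: at line 3 remove [jrcjn,hpnk,hazg] add [ebzg,vywaq,xlaui] -> 10 lines: rho zem tjig ebzg vywaq xlaui zwrf otqw pum riu
Hunk 4: at line 4 remove [vywaq] add [evrzv,bjo] -> 11 lines: rho zem tjig ebzg evrzv bjo xlaui zwrf otqw pum riu
Final line 8: zwrf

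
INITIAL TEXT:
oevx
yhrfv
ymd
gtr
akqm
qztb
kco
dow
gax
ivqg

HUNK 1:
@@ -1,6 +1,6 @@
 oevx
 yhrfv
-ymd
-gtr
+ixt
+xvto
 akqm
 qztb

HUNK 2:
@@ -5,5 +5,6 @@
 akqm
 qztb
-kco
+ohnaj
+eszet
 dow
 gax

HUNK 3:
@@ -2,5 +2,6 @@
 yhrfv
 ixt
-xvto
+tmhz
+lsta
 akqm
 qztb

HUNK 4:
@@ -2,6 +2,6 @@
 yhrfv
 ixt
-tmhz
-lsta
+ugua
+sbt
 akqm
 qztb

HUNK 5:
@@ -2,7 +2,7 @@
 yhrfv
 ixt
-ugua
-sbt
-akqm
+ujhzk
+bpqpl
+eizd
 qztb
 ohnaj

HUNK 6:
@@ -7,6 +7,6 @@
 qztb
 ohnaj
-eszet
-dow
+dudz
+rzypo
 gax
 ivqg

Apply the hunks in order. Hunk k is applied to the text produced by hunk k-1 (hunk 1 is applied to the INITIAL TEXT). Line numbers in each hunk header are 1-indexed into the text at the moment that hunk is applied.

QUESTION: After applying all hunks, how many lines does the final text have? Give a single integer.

Answer: 12

Derivation:
Hunk 1: at line 1 remove [ymd,gtr] add [ixt,xvto] -> 10 lines: oevx yhrfv ixt xvto akqm qztb kco dow gax ivqg
Hunk 2: at line 5 remove [kco] add [ohnaj,eszet] -> 11 lines: oevx yhrfv ixt xvto akqm qztb ohnaj eszet dow gax ivqg
Hunk 3: at line 2 remove [xvto] add [tmhz,lsta] -> 12 lines: oevx yhrfv ixt tmhz lsta akqm qztb ohnaj eszet dow gax ivqg
Hunk 4: at line 2 remove [tmhz,lsta] add [ugua,sbt] -> 12 lines: oevx yhrfv ixt ugua sbt akqm qztb ohnaj eszet dow gax ivqg
Hunk 5: at line 2 remove [ugua,sbt,akqm] add [ujhzk,bpqpl,eizd] -> 12 lines: oevx yhrfv ixt ujhzk bpqpl eizd qztb ohnaj eszet dow gax ivqg
Hunk 6: at line 7 remove [eszet,dow] add [dudz,rzypo] -> 12 lines: oevx yhrfv ixt ujhzk bpqpl eizd qztb ohnaj dudz rzypo gax ivqg
Final line count: 12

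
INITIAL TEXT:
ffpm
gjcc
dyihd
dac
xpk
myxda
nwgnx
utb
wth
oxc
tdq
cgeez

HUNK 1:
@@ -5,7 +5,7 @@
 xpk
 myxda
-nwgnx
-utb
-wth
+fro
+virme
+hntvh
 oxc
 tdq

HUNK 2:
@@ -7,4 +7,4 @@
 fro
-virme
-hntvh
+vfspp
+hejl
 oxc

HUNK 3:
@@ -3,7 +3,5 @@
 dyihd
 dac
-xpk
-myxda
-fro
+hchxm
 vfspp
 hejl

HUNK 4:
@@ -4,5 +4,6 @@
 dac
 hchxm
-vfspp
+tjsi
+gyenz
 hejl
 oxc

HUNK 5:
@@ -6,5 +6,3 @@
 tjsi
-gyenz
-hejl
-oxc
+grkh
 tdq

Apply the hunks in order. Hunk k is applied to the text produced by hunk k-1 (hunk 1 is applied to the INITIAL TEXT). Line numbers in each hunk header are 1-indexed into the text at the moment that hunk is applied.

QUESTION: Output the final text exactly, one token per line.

Answer: ffpm
gjcc
dyihd
dac
hchxm
tjsi
grkh
tdq
cgeez

Derivation:
Hunk 1: at line 5 remove [nwgnx,utb,wth] add [fro,virme,hntvh] -> 12 lines: ffpm gjcc dyihd dac xpk myxda fro virme hntvh oxc tdq cgeez
Hunk 2: at line 7 remove [virme,hntvh] add [vfspp,hejl] -> 12 lines: ffpm gjcc dyihd dac xpk myxda fro vfspp hejl oxc tdq cgeez
Hunk 3: at line 3 remove [xpk,myxda,fro] add [hchxm] -> 10 lines: ffpm gjcc dyihd dac hchxm vfspp hejl oxc tdq cgeez
Hunk 4: at line 4 remove [vfspp] add [tjsi,gyenz] -> 11 lines: ffpm gjcc dyihd dac hchxm tjsi gyenz hejl oxc tdq cgeez
Hunk 5: at line 6 remove [gyenz,hejl,oxc] add [grkh] -> 9 lines: ffpm gjcc dyihd dac hchxm tjsi grkh tdq cgeez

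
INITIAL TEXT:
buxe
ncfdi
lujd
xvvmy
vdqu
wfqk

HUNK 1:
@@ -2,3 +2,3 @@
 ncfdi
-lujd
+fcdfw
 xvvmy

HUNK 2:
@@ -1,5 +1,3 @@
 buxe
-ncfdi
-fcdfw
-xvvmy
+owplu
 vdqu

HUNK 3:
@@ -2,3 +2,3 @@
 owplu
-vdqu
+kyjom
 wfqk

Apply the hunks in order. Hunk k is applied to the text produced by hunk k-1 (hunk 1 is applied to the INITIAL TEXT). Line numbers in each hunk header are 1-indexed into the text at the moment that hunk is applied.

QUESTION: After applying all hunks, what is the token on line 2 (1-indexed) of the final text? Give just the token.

Answer: owplu

Derivation:
Hunk 1: at line 2 remove [lujd] add [fcdfw] -> 6 lines: buxe ncfdi fcdfw xvvmy vdqu wfqk
Hunk 2: at line 1 remove [ncfdi,fcdfw,xvvmy] add [owplu] -> 4 lines: buxe owplu vdqu wfqk
Hunk 3: at line 2 remove [vdqu] add [kyjom] -> 4 lines: buxe owplu kyjom wfqk
Final line 2: owplu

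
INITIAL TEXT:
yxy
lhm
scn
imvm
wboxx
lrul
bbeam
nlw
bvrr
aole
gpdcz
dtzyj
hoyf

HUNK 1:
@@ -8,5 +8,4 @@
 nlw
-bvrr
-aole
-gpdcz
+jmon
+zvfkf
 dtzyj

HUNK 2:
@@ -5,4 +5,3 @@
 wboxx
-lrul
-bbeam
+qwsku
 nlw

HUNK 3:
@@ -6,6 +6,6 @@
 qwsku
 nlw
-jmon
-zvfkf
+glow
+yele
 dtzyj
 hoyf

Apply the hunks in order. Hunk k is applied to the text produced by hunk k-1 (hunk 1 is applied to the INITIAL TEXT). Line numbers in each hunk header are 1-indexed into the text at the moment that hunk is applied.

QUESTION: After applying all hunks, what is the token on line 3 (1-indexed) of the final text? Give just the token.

Hunk 1: at line 8 remove [bvrr,aole,gpdcz] add [jmon,zvfkf] -> 12 lines: yxy lhm scn imvm wboxx lrul bbeam nlw jmon zvfkf dtzyj hoyf
Hunk 2: at line 5 remove [lrul,bbeam] add [qwsku] -> 11 lines: yxy lhm scn imvm wboxx qwsku nlw jmon zvfkf dtzyj hoyf
Hunk 3: at line 6 remove [jmon,zvfkf] add [glow,yele] -> 11 lines: yxy lhm scn imvm wboxx qwsku nlw glow yele dtzyj hoyf
Final line 3: scn

Answer: scn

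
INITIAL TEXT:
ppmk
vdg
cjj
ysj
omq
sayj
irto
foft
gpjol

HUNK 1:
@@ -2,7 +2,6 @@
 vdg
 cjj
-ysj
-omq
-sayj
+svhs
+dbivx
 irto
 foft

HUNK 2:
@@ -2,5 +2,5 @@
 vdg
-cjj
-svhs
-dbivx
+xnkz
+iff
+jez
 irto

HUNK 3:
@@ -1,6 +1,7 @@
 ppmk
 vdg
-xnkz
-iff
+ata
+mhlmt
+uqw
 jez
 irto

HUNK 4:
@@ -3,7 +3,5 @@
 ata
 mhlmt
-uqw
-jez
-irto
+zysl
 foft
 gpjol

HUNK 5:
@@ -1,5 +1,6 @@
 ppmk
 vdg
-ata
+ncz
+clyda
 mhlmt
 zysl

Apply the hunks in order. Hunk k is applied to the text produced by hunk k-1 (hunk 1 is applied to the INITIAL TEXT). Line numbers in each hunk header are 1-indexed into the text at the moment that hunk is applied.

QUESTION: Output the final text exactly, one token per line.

Hunk 1: at line 2 remove [ysj,omq,sayj] add [svhs,dbivx] -> 8 lines: ppmk vdg cjj svhs dbivx irto foft gpjol
Hunk 2: at line 2 remove [cjj,svhs,dbivx] add [xnkz,iff,jez] -> 8 lines: ppmk vdg xnkz iff jez irto foft gpjol
Hunk 3: at line 1 remove [xnkz,iff] add [ata,mhlmt,uqw] -> 9 lines: ppmk vdg ata mhlmt uqw jez irto foft gpjol
Hunk 4: at line 3 remove [uqw,jez,irto] add [zysl] -> 7 lines: ppmk vdg ata mhlmt zysl foft gpjol
Hunk 5: at line 1 remove [ata] add [ncz,clyda] -> 8 lines: ppmk vdg ncz clyda mhlmt zysl foft gpjol

Answer: ppmk
vdg
ncz
clyda
mhlmt
zysl
foft
gpjol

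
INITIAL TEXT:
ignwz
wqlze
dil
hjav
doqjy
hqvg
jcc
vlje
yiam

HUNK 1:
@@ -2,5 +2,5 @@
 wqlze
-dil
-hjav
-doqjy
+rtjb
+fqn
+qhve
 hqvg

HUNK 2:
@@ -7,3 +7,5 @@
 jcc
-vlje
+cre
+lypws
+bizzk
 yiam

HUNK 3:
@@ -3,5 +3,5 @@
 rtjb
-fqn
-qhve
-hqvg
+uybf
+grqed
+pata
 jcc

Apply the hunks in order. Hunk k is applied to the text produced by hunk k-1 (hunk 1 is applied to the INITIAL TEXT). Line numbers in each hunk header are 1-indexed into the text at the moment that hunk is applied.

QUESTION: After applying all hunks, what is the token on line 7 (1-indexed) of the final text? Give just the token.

Answer: jcc

Derivation:
Hunk 1: at line 2 remove [dil,hjav,doqjy] add [rtjb,fqn,qhve] -> 9 lines: ignwz wqlze rtjb fqn qhve hqvg jcc vlje yiam
Hunk 2: at line 7 remove [vlje] add [cre,lypws,bizzk] -> 11 lines: ignwz wqlze rtjb fqn qhve hqvg jcc cre lypws bizzk yiam
Hunk 3: at line 3 remove [fqn,qhve,hqvg] add [uybf,grqed,pata] -> 11 lines: ignwz wqlze rtjb uybf grqed pata jcc cre lypws bizzk yiam
Final line 7: jcc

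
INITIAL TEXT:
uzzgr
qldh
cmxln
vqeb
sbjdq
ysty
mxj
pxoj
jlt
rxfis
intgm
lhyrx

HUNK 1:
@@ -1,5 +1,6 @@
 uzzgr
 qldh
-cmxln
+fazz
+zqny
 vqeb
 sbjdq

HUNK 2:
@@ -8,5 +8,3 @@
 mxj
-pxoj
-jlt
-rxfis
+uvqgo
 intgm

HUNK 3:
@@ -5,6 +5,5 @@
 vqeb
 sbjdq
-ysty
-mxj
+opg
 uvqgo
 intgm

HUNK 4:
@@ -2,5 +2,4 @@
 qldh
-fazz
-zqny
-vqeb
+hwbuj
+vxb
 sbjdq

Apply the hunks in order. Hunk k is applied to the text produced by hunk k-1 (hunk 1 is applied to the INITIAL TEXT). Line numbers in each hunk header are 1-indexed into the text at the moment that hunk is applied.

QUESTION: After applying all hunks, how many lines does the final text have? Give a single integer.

Answer: 9

Derivation:
Hunk 1: at line 1 remove [cmxln] add [fazz,zqny] -> 13 lines: uzzgr qldh fazz zqny vqeb sbjdq ysty mxj pxoj jlt rxfis intgm lhyrx
Hunk 2: at line 8 remove [pxoj,jlt,rxfis] add [uvqgo] -> 11 lines: uzzgr qldh fazz zqny vqeb sbjdq ysty mxj uvqgo intgm lhyrx
Hunk 3: at line 5 remove [ysty,mxj] add [opg] -> 10 lines: uzzgr qldh fazz zqny vqeb sbjdq opg uvqgo intgm lhyrx
Hunk 4: at line 2 remove [fazz,zqny,vqeb] add [hwbuj,vxb] -> 9 lines: uzzgr qldh hwbuj vxb sbjdq opg uvqgo intgm lhyrx
Final line count: 9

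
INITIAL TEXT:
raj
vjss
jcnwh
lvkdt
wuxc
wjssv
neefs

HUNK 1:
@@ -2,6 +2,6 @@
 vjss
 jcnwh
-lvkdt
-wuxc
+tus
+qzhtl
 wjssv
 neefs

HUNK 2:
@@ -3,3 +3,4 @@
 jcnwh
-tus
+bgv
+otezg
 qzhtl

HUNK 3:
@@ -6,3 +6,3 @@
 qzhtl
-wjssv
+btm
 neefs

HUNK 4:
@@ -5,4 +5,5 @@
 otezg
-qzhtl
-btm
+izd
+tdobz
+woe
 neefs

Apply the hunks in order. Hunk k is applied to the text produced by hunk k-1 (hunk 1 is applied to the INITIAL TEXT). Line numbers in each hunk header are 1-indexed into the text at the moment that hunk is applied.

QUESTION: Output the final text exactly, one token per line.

Answer: raj
vjss
jcnwh
bgv
otezg
izd
tdobz
woe
neefs

Derivation:
Hunk 1: at line 2 remove [lvkdt,wuxc] add [tus,qzhtl] -> 7 lines: raj vjss jcnwh tus qzhtl wjssv neefs
Hunk 2: at line 3 remove [tus] add [bgv,otezg] -> 8 lines: raj vjss jcnwh bgv otezg qzhtl wjssv neefs
Hunk 3: at line 6 remove [wjssv] add [btm] -> 8 lines: raj vjss jcnwh bgv otezg qzhtl btm neefs
Hunk 4: at line 5 remove [qzhtl,btm] add [izd,tdobz,woe] -> 9 lines: raj vjss jcnwh bgv otezg izd tdobz woe neefs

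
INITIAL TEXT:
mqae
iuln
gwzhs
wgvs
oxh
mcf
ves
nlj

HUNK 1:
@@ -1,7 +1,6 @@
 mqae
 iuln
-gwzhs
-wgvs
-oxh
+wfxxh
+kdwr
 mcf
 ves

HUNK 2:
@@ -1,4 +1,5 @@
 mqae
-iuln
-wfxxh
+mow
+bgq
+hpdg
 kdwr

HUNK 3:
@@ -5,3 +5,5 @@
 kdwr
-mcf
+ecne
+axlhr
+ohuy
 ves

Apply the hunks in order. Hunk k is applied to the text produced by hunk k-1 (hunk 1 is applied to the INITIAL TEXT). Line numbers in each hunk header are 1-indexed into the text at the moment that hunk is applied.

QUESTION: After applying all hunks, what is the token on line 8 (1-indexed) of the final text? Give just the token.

Hunk 1: at line 1 remove [gwzhs,wgvs,oxh] add [wfxxh,kdwr] -> 7 lines: mqae iuln wfxxh kdwr mcf ves nlj
Hunk 2: at line 1 remove [iuln,wfxxh] add [mow,bgq,hpdg] -> 8 lines: mqae mow bgq hpdg kdwr mcf ves nlj
Hunk 3: at line 5 remove [mcf] add [ecne,axlhr,ohuy] -> 10 lines: mqae mow bgq hpdg kdwr ecne axlhr ohuy ves nlj
Final line 8: ohuy

Answer: ohuy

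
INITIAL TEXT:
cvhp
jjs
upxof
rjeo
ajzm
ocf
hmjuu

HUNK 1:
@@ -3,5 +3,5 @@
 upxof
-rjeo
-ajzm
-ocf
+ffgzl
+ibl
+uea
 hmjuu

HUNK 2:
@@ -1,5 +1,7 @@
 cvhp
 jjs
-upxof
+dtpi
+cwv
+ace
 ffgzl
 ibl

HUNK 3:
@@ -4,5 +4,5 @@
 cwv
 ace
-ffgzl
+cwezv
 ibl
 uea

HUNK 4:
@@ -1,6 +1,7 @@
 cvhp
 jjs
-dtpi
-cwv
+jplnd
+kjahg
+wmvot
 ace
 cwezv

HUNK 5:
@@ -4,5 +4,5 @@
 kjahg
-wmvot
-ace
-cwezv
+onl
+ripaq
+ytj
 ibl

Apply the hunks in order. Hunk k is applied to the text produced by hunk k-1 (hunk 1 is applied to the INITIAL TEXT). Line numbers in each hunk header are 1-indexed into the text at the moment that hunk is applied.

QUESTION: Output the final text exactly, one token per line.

Answer: cvhp
jjs
jplnd
kjahg
onl
ripaq
ytj
ibl
uea
hmjuu

Derivation:
Hunk 1: at line 3 remove [rjeo,ajzm,ocf] add [ffgzl,ibl,uea] -> 7 lines: cvhp jjs upxof ffgzl ibl uea hmjuu
Hunk 2: at line 1 remove [upxof] add [dtpi,cwv,ace] -> 9 lines: cvhp jjs dtpi cwv ace ffgzl ibl uea hmjuu
Hunk 3: at line 4 remove [ffgzl] add [cwezv] -> 9 lines: cvhp jjs dtpi cwv ace cwezv ibl uea hmjuu
Hunk 4: at line 1 remove [dtpi,cwv] add [jplnd,kjahg,wmvot] -> 10 lines: cvhp jjs jplnd kjahg wmvot ace cwezv ibl uea hmjuu
Hunk 5: at line 4 remove [wmvot,ace,cwezv] add [onl,ripaq,ytj] -> 10 lines: cvhp jjs jplnd kjahg onl ripaq ytj ibl uea hmjuu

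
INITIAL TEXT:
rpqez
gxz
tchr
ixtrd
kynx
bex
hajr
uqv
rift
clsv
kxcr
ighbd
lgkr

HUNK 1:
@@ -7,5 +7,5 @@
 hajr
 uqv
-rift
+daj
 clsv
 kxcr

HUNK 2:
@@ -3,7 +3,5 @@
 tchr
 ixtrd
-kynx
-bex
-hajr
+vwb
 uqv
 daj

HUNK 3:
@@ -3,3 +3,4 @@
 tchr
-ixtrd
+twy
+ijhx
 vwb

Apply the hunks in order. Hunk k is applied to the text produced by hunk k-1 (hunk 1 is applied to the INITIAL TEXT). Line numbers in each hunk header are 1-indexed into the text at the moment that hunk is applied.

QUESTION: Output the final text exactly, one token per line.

Answer: rpqez
gxz
tchr
twy
ijhx
vwb
uqv
daj
clsv
kxcr
ighbd
lgkr

Derivation:
Hunk 1: at line 7 remove [rift] add [daj] -> 13 lines: rpqez gxz tchr ixtrd kynx bex hajr uqv daj clsv kxcr ighbd lgkr
Hunk 2: at line 3 remove [kynx,bex,hajr] add [vwb] -> 11 lines: rpqez gxz tchr ixtrd vwb uqv daj clsv kxcr ighbd lgkr
Hunk 3: at line 3 remove [ixtrd] add [twy,ijhx] -> 12 lines: rpqez gxz tchr twy ijhx vwb uqv daj clsv kxcr ighbd lgkr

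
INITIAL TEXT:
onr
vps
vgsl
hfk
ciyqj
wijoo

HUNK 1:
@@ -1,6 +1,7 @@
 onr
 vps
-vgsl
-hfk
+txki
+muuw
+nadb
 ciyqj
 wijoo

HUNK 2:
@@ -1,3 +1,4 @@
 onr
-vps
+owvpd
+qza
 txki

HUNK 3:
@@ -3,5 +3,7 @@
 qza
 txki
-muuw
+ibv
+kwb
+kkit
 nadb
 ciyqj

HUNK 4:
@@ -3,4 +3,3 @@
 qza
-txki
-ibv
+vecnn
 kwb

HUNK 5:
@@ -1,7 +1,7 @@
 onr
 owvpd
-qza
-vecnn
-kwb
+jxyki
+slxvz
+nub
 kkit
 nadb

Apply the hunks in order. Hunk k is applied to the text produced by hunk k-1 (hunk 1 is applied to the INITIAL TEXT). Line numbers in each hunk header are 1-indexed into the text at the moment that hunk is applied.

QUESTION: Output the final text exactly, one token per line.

Answer: onr
owvpd
jxyki
slxvz
nub
kkit
nadb
ciyqj
wijoo

Derivation:
Hunk 1: at line 1 remove [vgsl,hfk] add [txki,muuw,nadb] -> 7 lines: onr vps txki muuw nadb ciyqj wijoo
Hunk 2: at line 1 remove [vps] add [owvpd,qza] -> 8 lines: onr owvpd qza txki muuw nadb ciyqj wijoo
Hunk 3: at line 3 remove [muuw] add [ibv,kwb,kkit] -> 10 lines: onr owvpd qza txki ibv kwb kkit nadb ciyqj wijoo
Hunk 4: at line 3 remove [txki,ibv] add [vecnn] -> 9 lines: onr owvpd qza vecnn kwb kkit nadb ciyqj wijoo
Hunk 5: at line 1 remove [qza,vecnn,kwb] add [jxyki,slxvz,nub] -> 9 lines: onr owvpd jxyki slxvz nub kkit nadb ciyqj wijoo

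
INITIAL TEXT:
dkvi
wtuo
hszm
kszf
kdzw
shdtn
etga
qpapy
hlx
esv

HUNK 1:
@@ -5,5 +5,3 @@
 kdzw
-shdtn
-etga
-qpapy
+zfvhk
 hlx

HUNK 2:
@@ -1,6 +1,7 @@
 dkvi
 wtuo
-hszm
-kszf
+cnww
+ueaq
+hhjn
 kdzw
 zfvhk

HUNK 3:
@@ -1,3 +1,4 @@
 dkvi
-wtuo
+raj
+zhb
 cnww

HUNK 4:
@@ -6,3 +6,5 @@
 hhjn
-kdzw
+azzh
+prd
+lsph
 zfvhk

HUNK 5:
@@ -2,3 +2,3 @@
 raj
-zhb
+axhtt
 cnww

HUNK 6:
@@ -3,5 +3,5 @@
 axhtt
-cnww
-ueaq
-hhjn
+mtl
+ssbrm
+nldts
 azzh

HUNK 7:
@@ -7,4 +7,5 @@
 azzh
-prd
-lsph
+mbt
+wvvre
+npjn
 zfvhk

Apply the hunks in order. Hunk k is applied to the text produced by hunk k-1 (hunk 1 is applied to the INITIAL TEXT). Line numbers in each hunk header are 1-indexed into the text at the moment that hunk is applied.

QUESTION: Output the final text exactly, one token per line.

Answer: dkvi
raj
axhtt
mtl
ssbrm
nldts
azzh
mbt
wvvre
npjn
zfvhk
hlx
esv

Derivation:
Hunk 1: at line 5 remove [shdtn,etga,qpapy] add [zfvhk] -> 8 lines: dkvi wtuo hszm kszf kdzw zfvhk hlx esv
Hunk 2: at line 1 remove [hszm,kszf] add [cnww,ueaq,hhjn] -> 9 lines: dkvi wtuo cnww ueaq hhjn kdzw zfvhk hlx esv
Hunk 3: at line 1 remove [wtuo] add [raj,zhb] -> 10 lines: dkvi raj zhb cnww ueaq hhjn kdzw zfvhk hlx esv
Hunk 4: at line 6 remove [kdzw] add [azzh,prd,lsph] -> 12 lines: dkvi raj zhb cnww ueaq hhjn azzh prd lsph zfvhk hlx esv
Hunk 5: at line 2 remove [zhb] add [axhtt] -> 12 lines: dkvi raj axhtt cnww ueaq hhjn azzh prd lsph zfvhk hlx esv
Hunk 6: at line 3 remove [cnww,ueaq,hhjn] add [mtl,ssbrm,nldts] -> 12 lines: dkvi raj axhtt mtl ssbrm nldts azzh prd lsph zfvhk hlx esv
Hunk 7: at line 7 remove [prd,lsph] add [mbt,wvvre,npjn] -> 13 lines: dkvi raj axhtt mtl ssbrm nldts azzh mbt wvvre npjn zfvhk hlx esv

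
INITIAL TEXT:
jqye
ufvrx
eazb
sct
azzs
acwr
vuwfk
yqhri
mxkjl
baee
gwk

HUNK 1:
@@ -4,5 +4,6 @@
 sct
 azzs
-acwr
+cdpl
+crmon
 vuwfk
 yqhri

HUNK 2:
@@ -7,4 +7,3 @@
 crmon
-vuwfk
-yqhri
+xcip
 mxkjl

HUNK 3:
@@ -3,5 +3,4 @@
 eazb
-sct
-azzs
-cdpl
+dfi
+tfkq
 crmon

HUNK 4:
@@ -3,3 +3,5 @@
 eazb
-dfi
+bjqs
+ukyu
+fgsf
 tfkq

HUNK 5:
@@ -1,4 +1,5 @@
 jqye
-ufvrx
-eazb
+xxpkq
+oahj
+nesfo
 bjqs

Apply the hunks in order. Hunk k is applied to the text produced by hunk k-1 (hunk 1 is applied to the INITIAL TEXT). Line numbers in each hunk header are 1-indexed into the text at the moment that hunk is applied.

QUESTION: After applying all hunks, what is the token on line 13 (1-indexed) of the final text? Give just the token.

Hunk 1: at line 4 remove [acwr] add [cdpl,crmon] -> 12 lines: jqye ufvrx eazb sct azzs cdpl crmon vuwfk yqhri mxkjl baee gwk
Hunk 2: at line 7 remove [vuwfk,yqhri] add [xcip] -> 11 lines: jqye ufvrx eazb sct azzs cdpl crmon xcip mxkjl baee gwk
Hunk 3: at line 3 remove [sct,azzs,cdpl] add [dfi,tfkq] -> 10 lines: jqye ufvrx eazb dfi tfkq crmon xcip mxkjl baee gwk
Hunk 4: at line 3 remove [dfi] add [bjqs,ukyu,fgsf] -> 12 lines: jqye ufvrx eazb bjqs ukyu fgsf tfkq crmon xcip mxkjl baee gwk
Hunk 5: at line 1 remove [ufvrx,eazb] add [xxpkq,oahj,nesfo] -> 13 lines: jqye xxpkq oahj nesfo bjqs ukyu fgsf tfkq crmon xcip mxkjl baee gwk
Final line 13: gwk

Answer: gwk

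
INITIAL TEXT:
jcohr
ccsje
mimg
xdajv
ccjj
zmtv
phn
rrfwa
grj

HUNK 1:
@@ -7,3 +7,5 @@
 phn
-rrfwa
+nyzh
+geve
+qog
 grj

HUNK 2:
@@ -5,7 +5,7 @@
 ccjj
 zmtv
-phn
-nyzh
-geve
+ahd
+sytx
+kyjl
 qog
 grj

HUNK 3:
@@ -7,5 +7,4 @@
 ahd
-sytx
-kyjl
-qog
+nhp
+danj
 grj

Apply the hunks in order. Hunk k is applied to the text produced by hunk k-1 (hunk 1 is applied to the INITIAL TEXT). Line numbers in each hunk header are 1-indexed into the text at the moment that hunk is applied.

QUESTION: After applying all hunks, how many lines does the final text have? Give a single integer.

Hunk 1: at line 7 remove [rrfwa] add [nyzh,geve,qog] -> 11 lines: jcohr ccsje mimg xdajv ccjj zmtv phn nyzh geve qog grj
Hunk 2: at line 5 remove [phn,nyzh,geve] add [ahd,sytx,kyjl] -> 11 lines: jcohr ccsje mimg xdajv ccjj zmtv ahd sytx kyjl qog grj
Hunk 3: at line 7 remove [sytx,kyjl,qog] add [nhp,danj] -> 10 lines: jcohr ccsje mimg xdajv ccjj zmtv ahd nhp danj grj
Final line count: 10

Answer: 10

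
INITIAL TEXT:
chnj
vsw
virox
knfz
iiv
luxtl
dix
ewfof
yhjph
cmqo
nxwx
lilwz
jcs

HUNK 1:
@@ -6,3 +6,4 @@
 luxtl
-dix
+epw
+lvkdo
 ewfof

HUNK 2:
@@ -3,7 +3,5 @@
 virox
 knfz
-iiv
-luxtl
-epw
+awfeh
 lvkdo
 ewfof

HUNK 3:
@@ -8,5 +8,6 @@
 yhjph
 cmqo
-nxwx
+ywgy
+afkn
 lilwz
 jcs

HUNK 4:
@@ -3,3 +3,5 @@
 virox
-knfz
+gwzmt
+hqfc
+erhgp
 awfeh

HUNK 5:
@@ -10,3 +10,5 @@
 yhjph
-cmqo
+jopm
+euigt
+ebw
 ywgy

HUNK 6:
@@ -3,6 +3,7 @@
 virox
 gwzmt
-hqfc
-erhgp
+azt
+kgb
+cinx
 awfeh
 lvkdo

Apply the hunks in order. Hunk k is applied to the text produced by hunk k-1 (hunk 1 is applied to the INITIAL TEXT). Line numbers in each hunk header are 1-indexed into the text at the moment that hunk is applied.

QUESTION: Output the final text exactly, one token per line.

Hunk 1: at line 6 remove [dix] add [epw,lvkdo] -> 14 lines: chnj vsw virox knfz iiv luxtl epw lvkdo ewfof yhjph cmqo nxwx lilwz jcs
Hunk 2: at line 3 remove [iiv,luxtl,epw] add [awfeh] -> 12 lines: chnj vsw virox knfz awfeh lvkdo ewfof yhjph cmqo nxwx lilwz jcs
Hunk 3: at line 8 remove [nxwx] add [ywgy,afkn] -> 13 lines: chnj vsw virox knfz awfeh lvkdo ewfof yhjph cmqo ywgy afkn lilwz jcs
Hunk 4: at line 3 remove [knfz] add [gwzmt,hqfc,erhgp] -> 15 lines: chnj vsw virox gwzmt hqfc erhgp awfeh lvkdo ewfof yhjph cmqo ywgy afkn lilwz jcs
Hunk 5: at line 10 remove [cmqo] add [jopm,euigt,ebw] -> 17 lines: chnj vsw virox gwzmt hqfc erhgp awfeh lvkdo ewfof yhjph jopm euigt ebw ywgy afkn lilwz jcs
Hunk 6: at line 3 remove [hqfc,erhgp] add [azt,kgb,cinx] -> 18 lines: chnj vsw virox gwzmt azt kgb cinx awfeh lvkdo ewfof yhjph jopm euigt ebw ywgy afkn lilwz jcs

Answer: chnj
vsw
virox
gwzmt
azt
kgb
cinx
awfeh
lvkdo
ewfof
yhjph
jopm
euigt
ebw
ywgy
afkn
lilwz
jcs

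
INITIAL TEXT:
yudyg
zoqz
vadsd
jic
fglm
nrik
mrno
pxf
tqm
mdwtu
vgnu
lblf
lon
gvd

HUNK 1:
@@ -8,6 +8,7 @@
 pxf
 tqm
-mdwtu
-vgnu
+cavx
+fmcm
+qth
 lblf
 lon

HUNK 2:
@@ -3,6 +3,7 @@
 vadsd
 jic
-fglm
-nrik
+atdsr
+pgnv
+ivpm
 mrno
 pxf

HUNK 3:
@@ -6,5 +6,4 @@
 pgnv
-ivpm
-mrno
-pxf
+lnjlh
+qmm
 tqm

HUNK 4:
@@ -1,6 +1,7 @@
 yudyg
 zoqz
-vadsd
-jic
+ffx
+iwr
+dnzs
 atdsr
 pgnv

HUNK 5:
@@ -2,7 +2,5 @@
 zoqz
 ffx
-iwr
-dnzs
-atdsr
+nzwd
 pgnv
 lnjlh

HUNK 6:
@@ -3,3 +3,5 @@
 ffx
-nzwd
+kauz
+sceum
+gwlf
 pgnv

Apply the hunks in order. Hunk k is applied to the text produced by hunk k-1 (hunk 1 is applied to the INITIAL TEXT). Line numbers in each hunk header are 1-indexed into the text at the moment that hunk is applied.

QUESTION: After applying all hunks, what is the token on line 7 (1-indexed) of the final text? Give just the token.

Hunk 1: at line 8 remove [mdwtu,vgnu] add [cavx,fmcm,qth] -> 15 lines: yudyg zoqz vadsd jic fglm nrik mrno pxf tqm cavx fmcm qth lblf lon gvd
Hunk 2: at line 3 remove [fglm,nrik] add [atdsr,pgnv,ivpm] -> 16 lines: yudyg zoqz vadsd jic atdsr pgnv ivpm mrno pxf tqm cavx fmcm qth lblf lon gvd
Hunk 3: at line 6 remove [ivpm,mrno,pxf] add [lnjlh,qmm] -> 15 lines: yudyg zoqz vadsd jic atdsr pgnv lnjlh qmm tqm cavx fmcm qth lblf lon gvd
Hunk 4: at line 1 remove [vadsd,jic] add [ffx,iwr,dnzs] -> 16 lines: yudyg zoqz ffx iwr dnzs atdsr pgnv lnjlh qmm tqm cavx fmcm qth lblf lon gvd
Hunk 5: at line 2 remove [iwr,dnzs,atdsr] add [nzwd] -> 14 lines: yudyg zoqz ffx nzwd pgnv lnjlh qmm tqm cavx fmcm qth lblf lon gvd
Hunk 6: at line 3 remove [nzwd] add [kauz,sceum,gwlf] -> 16 lines: yudyg zoqz ffx kauz sceum gwlf pgnv lnjlh qmm tqm cavx fmcm qth lblf lon gvd
Final line 7: pgnv

Answer: pgnv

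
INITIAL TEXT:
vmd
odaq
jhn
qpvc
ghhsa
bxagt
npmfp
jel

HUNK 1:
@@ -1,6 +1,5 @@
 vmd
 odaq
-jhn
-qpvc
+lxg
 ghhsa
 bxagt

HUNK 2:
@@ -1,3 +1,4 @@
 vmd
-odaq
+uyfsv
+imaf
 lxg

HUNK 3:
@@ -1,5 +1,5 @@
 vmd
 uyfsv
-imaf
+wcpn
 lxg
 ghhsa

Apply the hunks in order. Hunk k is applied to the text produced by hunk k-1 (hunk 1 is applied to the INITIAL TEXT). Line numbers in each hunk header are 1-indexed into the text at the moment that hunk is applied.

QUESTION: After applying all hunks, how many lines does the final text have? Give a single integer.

Answer: 8

Derivation:
Hunk 1: at line 1 remove [jhn,qpvc] add [lxg] -> 7 lines: vmd odaq lxg ghhsa bxagt npmfp jel
Hunk 2: at line 1 remove [odaq] add [uyfsv,imaf] -> 8 lines: vmd uyfsv imaf lxg ghhsa bxagt npmfp jel
Hunk 3: at line 1 remove [imaf] add [wcpn] -> 8 lines: vmd uyfsv wcpn lxg ghhsa bxagt npmfp jel
Final line count: 8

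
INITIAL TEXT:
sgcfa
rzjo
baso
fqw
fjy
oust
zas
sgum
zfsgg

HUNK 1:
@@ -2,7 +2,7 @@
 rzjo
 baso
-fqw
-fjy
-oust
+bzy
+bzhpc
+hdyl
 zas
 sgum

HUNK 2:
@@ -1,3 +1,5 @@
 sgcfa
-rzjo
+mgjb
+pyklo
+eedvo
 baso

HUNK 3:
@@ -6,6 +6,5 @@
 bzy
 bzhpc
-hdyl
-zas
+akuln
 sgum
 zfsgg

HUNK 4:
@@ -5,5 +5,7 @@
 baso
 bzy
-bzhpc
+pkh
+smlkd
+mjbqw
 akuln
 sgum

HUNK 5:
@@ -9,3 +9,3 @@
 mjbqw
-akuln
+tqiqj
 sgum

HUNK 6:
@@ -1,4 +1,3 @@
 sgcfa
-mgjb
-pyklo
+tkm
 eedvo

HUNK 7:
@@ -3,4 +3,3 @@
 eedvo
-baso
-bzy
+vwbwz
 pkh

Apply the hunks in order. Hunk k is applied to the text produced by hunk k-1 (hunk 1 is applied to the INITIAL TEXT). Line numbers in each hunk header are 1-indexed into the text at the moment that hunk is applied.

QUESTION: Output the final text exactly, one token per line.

Hunk 1: at line 2 remove [fqw,fjy,oust] add [bzy,bzhpc,hdyl] -> 9 lines: sgcfa rzjo baso bzy bzhpc hdyl zas sgum zfsgg
Hunk 2: at line 1 remove [rzjo] add [mgjb,pyklo,eedvo] -> 11 lines: sgcfa mgjb pyklo eedvo baso bzy bzhpc hdyl zas sgum zfsgg
Hunk 3: at line 6 remove [hdyl,zas] add [akuln] -> 10 lines: sgcfa mgjb pyklo eedvo baso bzy bzhpc akuln sgum zfsgg
Hunk 4: at line 5 remove [bzhpc] add [pkh,smlkd,mjbqw] -> 12 lines: sgcfa mgjb pyklo eedvo baso bzy pkh smlkd mjbqw akuln sgum zfsgg
Hunk 5: at line 9 remove [akuln] add [tqiqj] -> 12 lines: sgcfa mgjb pyklo eedvo baso bzy pkh smlkd mjbqw tqiqj sgum zfsgg
Hunk 6: at line 1 remove [mgjb,pyklo] add [tkm] -> 11 lines: sgcfa tkm eedvo baso bzy pkh smlkd mjbqw tqiqj sgum zfsgg
Hunk 7: at line 3 remove [baso,bzy] add [vwbwz] -> 10 lines: sgcfa tkm eedvo vwbwz pkh smlkd mjbqw tqiqj sgum zfsgg

Answer: sgcfa
tkm
eedvo
vwbwz
pkh
smlkd
mjbqw
tqiqj
sgum
zfsgg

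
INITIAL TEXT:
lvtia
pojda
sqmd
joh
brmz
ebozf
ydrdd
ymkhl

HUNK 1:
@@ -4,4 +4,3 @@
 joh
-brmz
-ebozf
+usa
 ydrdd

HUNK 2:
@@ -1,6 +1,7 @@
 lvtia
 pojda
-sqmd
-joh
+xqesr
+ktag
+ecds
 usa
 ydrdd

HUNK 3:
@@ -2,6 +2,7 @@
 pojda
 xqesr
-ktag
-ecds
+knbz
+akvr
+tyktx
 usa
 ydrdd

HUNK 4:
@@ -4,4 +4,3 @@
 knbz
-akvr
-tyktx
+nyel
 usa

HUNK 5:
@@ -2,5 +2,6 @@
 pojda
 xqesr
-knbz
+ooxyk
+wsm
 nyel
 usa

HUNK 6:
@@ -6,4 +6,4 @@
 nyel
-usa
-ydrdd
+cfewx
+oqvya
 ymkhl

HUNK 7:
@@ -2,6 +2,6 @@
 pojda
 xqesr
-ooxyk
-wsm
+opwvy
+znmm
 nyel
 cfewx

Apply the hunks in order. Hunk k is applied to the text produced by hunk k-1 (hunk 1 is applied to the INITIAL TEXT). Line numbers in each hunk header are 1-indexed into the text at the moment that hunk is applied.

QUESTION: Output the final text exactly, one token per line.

Answer: lvtia
pojda
xqesr
opwvy
znmm
nyel
cfewx
oqvya
ymkhl

Derivation:
Hunk 1: at line 4 remove [brmz,ebozf] add [usa] -> 7 lines: lvtia pojda sqmd joh usa ydrdd ymkhl
Hunk 2: at line 1 remove [sqmd,joh] add [xqesr,ktag,ecds] -> 8 lines: lvtia pojda xqesr ktag ecds usa ydrdd ymkhl
Hunk 3: at line 2 remove [ktag,ecds] add [knbz,akvr,tyktx] -> 9 lines: lvtia pojda xqesr knbz akvr tyktx usa ydrdd ymkhl
Hunk 4: at line 4 remove [akvr,tyktx] add [nyel] -> 8 lines: lvtia pojda xqesr knbz nyel usa ydrdd ymkhl
Hunk 5: at line 2 remove [knbz] add [ooxyk,wsm] -> 9 lines: lvtia pojda xqesr ooxyk wsm nyel usa ydrdd ymkhl
Hunk 6: at line 6 remove [usa,ydrdd] add [cfewx,oqvya] -> 9 lines: lvtia pojda xqesr ooxyk wsm nyel cfewx oqvya ymkhl
Hunk 7: at line 2 remove [ooxyk,wsm] add [opwvy,znmm] -> 9 lines: lvtia pojda xqesr opwvy znmm nyel cfewx oqvya ymkhl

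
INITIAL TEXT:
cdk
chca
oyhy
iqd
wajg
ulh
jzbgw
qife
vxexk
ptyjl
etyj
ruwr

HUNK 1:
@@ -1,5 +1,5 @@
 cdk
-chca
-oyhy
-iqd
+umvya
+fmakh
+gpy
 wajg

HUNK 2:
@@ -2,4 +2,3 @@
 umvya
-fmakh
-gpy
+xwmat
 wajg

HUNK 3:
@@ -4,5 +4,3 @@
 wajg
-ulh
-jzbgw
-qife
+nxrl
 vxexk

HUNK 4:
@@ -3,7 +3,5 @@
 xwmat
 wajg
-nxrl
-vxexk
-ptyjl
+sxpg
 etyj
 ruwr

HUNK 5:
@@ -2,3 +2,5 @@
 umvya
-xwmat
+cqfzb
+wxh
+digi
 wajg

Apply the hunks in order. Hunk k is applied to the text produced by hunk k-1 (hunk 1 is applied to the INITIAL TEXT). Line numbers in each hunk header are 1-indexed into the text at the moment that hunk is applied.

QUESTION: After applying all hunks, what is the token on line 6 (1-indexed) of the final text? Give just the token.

Answer: wajg

Derivation:
Hunk 1: at line 1 remove [chca,oyhy,iqd] add [umvya,fmakh,gpy] -> 12 lines: cdk umvya fmakh gpy wajg ulh jzbgw qife vxexk ptyjl etyj ruwr
Hunk 2: at line 2 remove [fmakh,gpy] add [xwmat] -> 11 lines: cdk umvya xwmat wajg ulh jzbgw qife vxexk ptyjl etyj ruwr
Hunk 3: at line 4 remove [ulh,jzbgw,qife] add [nxrl] -> 9 lines: cdk umvya xwmat wajg nxrl vxexk ptyjl etyj ruwr
Hunk 4: at line 3 remove [nxrl,vxexk,ptyjl] add [sxpg] -> 7 lines: cdk umvya xwmat wajg sxpg etyj ruwr
Hunk 5: at line 2 remove [xwmat] add [cqfzb,wxh,digi] -> 9 lines: cdk umvya cqfzb wxh digi wajg sxpg etyj ruwr
Final line 6: wajg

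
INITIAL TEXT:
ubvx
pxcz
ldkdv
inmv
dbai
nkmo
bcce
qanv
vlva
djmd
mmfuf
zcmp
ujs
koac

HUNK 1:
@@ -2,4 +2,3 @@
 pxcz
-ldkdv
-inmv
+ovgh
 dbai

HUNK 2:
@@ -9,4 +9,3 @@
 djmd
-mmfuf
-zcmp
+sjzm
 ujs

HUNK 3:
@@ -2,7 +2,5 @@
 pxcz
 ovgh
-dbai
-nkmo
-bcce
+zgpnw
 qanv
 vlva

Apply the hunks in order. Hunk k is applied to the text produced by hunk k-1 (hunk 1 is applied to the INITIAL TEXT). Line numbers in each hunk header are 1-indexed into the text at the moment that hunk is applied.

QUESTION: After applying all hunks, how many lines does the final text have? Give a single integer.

Answer: 10

Derivation:
Hunk 1: at line 2 remove [ldkdv,inmv] add [ovgh] -> 13 lines: ubvx pxcz ovgh dbai nkmo bcce qanv vlva djmd mmfuf zcmp ujs koac
Hunk 2: at line 9 remove [mmfuf,zcmp] add [sjzm] -> 12 lines: ubvx pxcz ovgh dbai nkmo bcce qanv vlva djmd sjzm ujs koac
Hunk 3: at line 2 remove [dbai,nkmo,bcce] add [zgpnw] -> 10 lines: ubvx pxcz ovgh zgpnw qanv vlva djmd sjzm ujs koac
Final line count: 10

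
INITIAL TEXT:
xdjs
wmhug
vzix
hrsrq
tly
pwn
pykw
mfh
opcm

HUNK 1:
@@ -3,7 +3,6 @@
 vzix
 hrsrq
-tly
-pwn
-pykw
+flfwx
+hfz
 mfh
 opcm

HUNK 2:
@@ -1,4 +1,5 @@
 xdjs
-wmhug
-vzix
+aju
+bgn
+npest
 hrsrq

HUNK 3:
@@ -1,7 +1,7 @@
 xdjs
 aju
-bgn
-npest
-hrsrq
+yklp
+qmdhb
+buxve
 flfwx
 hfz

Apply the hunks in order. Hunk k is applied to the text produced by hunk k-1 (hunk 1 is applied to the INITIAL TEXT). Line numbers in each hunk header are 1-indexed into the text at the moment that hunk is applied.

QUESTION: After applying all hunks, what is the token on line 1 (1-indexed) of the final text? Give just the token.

Answer: xdjs

Derivation:
Hunk 1: at line 3 remove [tly,pwn,pykw] add [flfwx,hfz] -> 8 lines: xdjs wmhug vzix hrsrq flfwx hfz mfh opcm
Hunk 2: at line 1 remove [wmhug,vzix] add [aju,bgn,npest] -> 9 lines: xdjs aju bgn npest hrsrq flfwx hfz mfh opcm
Hunk 3: at line 1 remove [bgn,npest,hrsrq] add [yklp,qmdhb,buxve] -> 9 lines: xdjs aju yklp qmdhb buxve flfwx hfz mfh opcm
Final line 1: xdjs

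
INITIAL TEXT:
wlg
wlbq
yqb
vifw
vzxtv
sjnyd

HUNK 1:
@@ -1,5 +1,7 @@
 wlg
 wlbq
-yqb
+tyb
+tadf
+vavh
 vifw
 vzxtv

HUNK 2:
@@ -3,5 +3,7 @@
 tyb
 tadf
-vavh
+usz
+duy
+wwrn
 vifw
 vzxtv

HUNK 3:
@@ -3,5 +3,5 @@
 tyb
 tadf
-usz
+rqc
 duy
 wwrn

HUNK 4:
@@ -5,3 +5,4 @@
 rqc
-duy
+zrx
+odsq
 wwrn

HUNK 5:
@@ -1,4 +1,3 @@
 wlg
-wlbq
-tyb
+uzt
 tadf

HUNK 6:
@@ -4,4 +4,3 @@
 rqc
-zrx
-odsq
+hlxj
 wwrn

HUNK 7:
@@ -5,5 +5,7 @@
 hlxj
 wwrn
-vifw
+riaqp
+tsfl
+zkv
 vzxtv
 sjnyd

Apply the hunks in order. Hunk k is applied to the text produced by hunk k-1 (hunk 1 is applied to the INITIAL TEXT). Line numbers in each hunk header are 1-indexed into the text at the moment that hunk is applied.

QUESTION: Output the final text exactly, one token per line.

Hunk 1: at line 1 remove [yqb] add [tyb,tadf,vavh] -> 8 lines: wlg wlbq tyb tadf vavh vifw vzxtv sjnyd
Hunk 2: at line 3 remove [vavh] add [usz,duy,wwrn] -> 10 lines: wlg wlbq tyb tadf usz duy wwrn vifw vzxtv sjnyd
Hunk 3: at line 3 remove [usz] add [rqc] -> 10 lines: wlg wlbq tyb tadf rqc duy wwrn vifw vzxtv sjnyd
Hunk 4: at line 5 remove [duy] add [zrx,odsq] -> 11 lines: wlg wlbq tyb tadf rqc zrx odsq wwrn vifw vzxtv sjnyd
Hunk 5: at line 1 remove [wlbq,tyb] add [uzt] -> 10 lines: wlg uzt tadf rqc zrx odsq wwrn vifw vzxtv sjnyd
Hunk 6: at line 4 remove [zrx,odsq] add [hlxj] -> 9 lines: wlg uzt tadf rqc hlxj wwrn vifw vzxtv sjnyd
Hunk 7: at line 5 remove [vifw] add [riaqp,tsfl,zkv] -> 11 lines: wlg uzt tadf rqc hlxj wwrn riaqp tsfl zkv vzxtv sjnyd

Answer: wlg
uzt
tadf
rqc
hlxj
wwrn
riaqp
tsfl
zkv
vzxtv
sjnyd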